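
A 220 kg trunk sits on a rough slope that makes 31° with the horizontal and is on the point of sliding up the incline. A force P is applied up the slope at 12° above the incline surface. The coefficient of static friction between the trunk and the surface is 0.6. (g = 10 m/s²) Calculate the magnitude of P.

On the verge of sliding up the incline, friction equals μN and acts down the slope.
Perpendicular: N + P sin 12° = W cos 31° = 1886 N.
Along incline: P cos 12° = W sin 31° + μN  with W sin 31° = 1133 N.
Solving the pair for P and N: P = 2053 N, N = 1459 N (and f = μN = 875.3 N).

P ≈ 2050 N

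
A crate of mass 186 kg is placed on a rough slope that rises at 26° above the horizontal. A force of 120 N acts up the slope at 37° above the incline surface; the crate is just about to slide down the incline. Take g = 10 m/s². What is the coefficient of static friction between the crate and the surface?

On the verge of sliding down the incline, friction is at its maximum μN and acts up the slope.
Perpendicular to incline: N = W cos 26° − P sin 37° = 1672 − 72.22 = 1600 N.
Along incline: P cos 37° + μN = W sin 26° → μ = (W sin 26° − P cos 37°) / N = 0.4498.

μ ≈ 0.450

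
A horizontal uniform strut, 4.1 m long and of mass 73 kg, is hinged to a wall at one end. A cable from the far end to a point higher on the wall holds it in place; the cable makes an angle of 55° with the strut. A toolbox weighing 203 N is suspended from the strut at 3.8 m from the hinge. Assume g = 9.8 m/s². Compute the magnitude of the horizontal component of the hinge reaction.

H_x ≈ 382 N

Take torques about the hinge: T sin 55° · 4.1 = 73×9.8×2.05 + 203×3.8 = 2238 N·m.
So T = 2238 / (0.8192 × 4.1) = 666.36 N.
ΣF_x = 0: H_x = T cos 55° = 382.21 N.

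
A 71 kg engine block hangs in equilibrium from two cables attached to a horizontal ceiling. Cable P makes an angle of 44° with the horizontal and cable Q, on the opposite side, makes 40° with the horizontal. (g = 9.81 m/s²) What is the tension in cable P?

T_P ≈ 536 N

Weight W = 71 × 9.81 = 696.5 N acts straight down.
Horizontal: T_P cos 44° = T_Q cos 40°  →  T_Q = 0.939 T_P.
Vertical: T_P sin 44° + T_Q sin 40° = 696.5.
Substituting the horizontal relation into the vertical equation gives 1.298 T_P = 696.5, so T_P = 536.5 N.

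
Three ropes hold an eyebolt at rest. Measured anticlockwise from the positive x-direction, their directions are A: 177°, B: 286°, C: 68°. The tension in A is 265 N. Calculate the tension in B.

Resolve: ΣF_x = 265 cos 177° + T_B cos 286° + T_C cos 68° = 0.
        ΣF_y = 265 sin 177° + T_B sin 286° + T_C sin 68° = 0.
The known terms sum to (-264.6, 13.87) N, so 0.2756 T_B + 0.3746 T_C = 264.6 and -0.9613 T_B + 0.9272 T_C = -13.87.
Solving simultaneously: T_B = 407 N, T_C = 407 N.

T_B ≈ 407 N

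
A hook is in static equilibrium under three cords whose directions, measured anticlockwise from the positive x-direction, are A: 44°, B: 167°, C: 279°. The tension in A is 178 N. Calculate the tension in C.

T_C ≈ 161 N

Resolve: ΣF_x = 178 cos 44° + T_B cos 167° + T_C cos 279° = 0.
        ΣF_y = 178 sin 44° + T_B sin 167° + T_C sin 279° = 0.
The known terms sum to (128, 123.6) N, so -0.9744 T_B + 0.1564 T_C = -128 and 0.2250 T_B − 0.9877 T_C = -123.6.
Solving simultaneously: T_B = 157.3 N, T_C = 161 N.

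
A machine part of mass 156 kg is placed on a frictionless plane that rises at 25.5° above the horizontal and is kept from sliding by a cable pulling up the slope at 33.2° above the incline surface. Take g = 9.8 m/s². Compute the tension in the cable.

T ≈ 787 N

Take axes along and perpendicular to the incline. Weight components: W sin 25.5° = 658.2 N down-slope, W cos 25.5° = 1380 N into the surface.
Along incline: T cos 33.2° = W sin 25.5° → T = 786.6 N.
Perpendicular: N = W cos 25.5° − T sin 33.2° = 949.2 N.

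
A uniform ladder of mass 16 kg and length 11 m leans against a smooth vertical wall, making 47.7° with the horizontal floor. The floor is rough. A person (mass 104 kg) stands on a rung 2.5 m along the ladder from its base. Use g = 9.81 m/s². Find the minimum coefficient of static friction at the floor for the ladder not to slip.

ΣF_y = 0: N_floor = 16×9.81 + 104×9.81 = 1177.2 N.
Torques about the foot: N_wall · 11 sin 47.7° = 16×9.81×5.5 cos 47.7° + 104×9.81×2.5 cos 47.7° → N_wall = 282.4 N.
ΣF_x = 0: f_floor = N_wall = 282.4 N.
μ_min = f_floor / N_floor = 282.4 / 1177.2 = 0.2399.

μ_min ≈ 0.240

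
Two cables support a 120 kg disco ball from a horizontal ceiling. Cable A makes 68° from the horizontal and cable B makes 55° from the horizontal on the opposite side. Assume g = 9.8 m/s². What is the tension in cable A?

Weight W = 120 × 9.8 = 1176 N acts straight down.
Horizontal: T_A cos 68° = T_B cos 55°  →  T_B = 0.6531 T_A.
Vertical: T_A sin 68° + T_B sin 55° = 1176.
Substituting the horizontal relation into the vertical equation gives 1.462 T_A = 1176, so T_A = 804.3 N.

T_A ≈ 804 N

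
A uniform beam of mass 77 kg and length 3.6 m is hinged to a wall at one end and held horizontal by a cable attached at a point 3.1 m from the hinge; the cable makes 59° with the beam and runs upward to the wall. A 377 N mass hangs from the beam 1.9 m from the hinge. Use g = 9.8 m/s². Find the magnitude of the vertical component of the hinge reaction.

|H_y| ≈ 462 N

Take torques about the hinge: T sin 59° · 3.1 = 77×9.8×1.8 + 377×1.9 = 2074.6 N·m.
So T = 2074.6 / (0.8572 × 3.1) = 780.73 N.
ΣF_y = 0: H_y = (77×9.8 + 377) − T sin 59° = 1131.6 − 669.22 = 462.38 N.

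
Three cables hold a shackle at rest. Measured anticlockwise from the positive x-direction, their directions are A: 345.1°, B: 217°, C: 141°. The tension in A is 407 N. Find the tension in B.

Resolve: ΣF_x = 407 cos 345.1° + T_B cos 217° + T_C cos 141° = 0.
        ΣF_y = 407 sin 345.1° + T_B sin 217° + T_C sin 141° = 0.
The known terms sum to (393.3, -104.7) N, so -0.7986 T_B − 0.7771 T_C = -393.3 and -0.6018 T_B + 0.6293 T_C = 104.7.
Solving simultaneously: T_B = 171.3 N, T_C = 330.1 N.

T_B ≈ 171 N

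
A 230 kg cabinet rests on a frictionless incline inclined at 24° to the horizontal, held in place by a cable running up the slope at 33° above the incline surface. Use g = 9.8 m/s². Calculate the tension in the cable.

T ≈ 1090 N

Take axes along and perpendicular to the incline. Weight components: W sin 24° = 916.8 N down-slope, W cos 24° = 2059 N into the surface.
Along incline: T cos 33° = W sin 24° → T = 1093 N.
Perpendicular: N = W cos 24° − T sin 33° = 1464 N.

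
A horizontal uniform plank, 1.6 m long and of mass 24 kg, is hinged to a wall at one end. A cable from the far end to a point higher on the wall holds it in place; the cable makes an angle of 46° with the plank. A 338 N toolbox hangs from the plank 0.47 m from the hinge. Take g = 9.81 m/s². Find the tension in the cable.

T ≈ 302 N

Take torques about the hinge: T sin 46° · 1.6 = 24×9.81×0.8 + 338×0.47 = 347.21 N·m.
So T = 347.21 / (0.7193 × 1.6) = 301.68 N.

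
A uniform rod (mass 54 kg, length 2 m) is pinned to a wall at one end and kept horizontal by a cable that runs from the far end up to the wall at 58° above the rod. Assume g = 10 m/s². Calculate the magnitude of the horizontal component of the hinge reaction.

Take torques about the hinge: T sin 58° · 2 = 54×10×1 = 540 N·m.
So T = 540 / (0.8480 × 2) = 318.38 N.
ΣF_x = 0: H_x = T cos 58° = 168.71 N.

H_x ≈ 169 N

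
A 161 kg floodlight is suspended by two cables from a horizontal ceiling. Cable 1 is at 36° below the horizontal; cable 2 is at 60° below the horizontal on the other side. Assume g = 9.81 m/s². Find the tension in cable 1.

T_1 ≈ 794 N

Weight W = 161 × 9.81 = 1579 N acts straight down.
Horizontal: T_1 cos 36° = T_2 cos 60°  →  T_2 = 1.618 T_1.
Vertical: T_1 sin 36° + T_2 sin 60° = 1579.
Substituting the horizontal relation into the vertical equation gives 1.989 T_1 = 1579, so T_1 = 794.1 N.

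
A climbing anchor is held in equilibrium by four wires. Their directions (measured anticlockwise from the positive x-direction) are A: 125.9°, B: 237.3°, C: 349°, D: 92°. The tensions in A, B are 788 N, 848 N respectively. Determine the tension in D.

Resolve: ΣF_x = 788 cos 125.9° + 848 cos 237.3° + T_C cos 349° + T_D cos 92° = 0.
        ΣF_y = 788 sin 125.9° + 848 sin 237.3° + T_C sin 349° + T_D sin 92° = 0.
The known terms sum to (-920.2, -75.29) N, so 0.9816 T_C − 0.0349 T_D = 920.2 and -0.1908 T_C + 0.9994 T_D = 75.29.
Solving simultaneously: T_C = 946.5 N, T_D = 256 N.

T_D ≈ 256 N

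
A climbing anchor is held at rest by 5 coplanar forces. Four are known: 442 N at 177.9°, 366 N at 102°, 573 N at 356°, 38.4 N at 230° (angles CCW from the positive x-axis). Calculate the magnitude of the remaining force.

Sum the known components: ΣF_x = 29.12 N, ΣF_y = 304.8 N.
For equilibrium the remaining force must supply (−ΣF_x, −ΣF_y) = (-29.12, -304.8) N.
Magnitude = √((-29.12)² + (-304.8)²) = 306.2 N; direction = atan2(-304.8, -29.12) = 264.5°.

F ≈ 306 N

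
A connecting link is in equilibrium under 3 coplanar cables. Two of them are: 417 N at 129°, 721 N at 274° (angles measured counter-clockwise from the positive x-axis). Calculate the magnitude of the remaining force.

F ≈ 449 N

Sum the known components: ΣF_x = -212.1 N, ΣF_y = -395.2 N.
For equilibrium the remaining force must supply (−ΣF_x, −ΣF_y) = (212.1, 395.2) N.
Magnitude = √((212.1)² + (395.2)²) = 448.5 N; direction = atan2(395.2, 212.1) = 61.8°.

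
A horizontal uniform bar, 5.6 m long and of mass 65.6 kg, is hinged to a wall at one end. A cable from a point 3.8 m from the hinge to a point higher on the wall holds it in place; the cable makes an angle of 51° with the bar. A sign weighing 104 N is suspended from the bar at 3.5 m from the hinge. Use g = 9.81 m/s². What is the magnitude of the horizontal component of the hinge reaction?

Take torques about the hinge: T sin 51° · 3.8 = 65.6×9.81×2.8 + 104×3.5 = 2165.9 N·m.
So T = 2165.9 / (0.7771 × 3.8) = 733.42 N.
ΣF_x = 0: H_x = T cos 51° = 461.56 N.

H_x ≈ 462 N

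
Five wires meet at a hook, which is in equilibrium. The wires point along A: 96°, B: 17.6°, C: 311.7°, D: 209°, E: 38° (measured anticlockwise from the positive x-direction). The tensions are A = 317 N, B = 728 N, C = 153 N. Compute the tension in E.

T_E ≈ 8.64 N

Resolve: ΣF_x = 317 cos 96° + 728 cos 17.6° + 153 cos 311.7° + T_D cos 209° + T_E cos 38° = 0.
        ΣF_y = 317 sin 96° + 728 sin 17.6° + 153 sin 311.7° + T_D sin 209° + T_E sin 38° = 0.
The known terms sum to (762.6, 421.2) N, so -0.8746 T_D + 0.7880 T_E = -762.6 and -0.4848 T_D + 0.6157 T_E = -421.2.
Solving simultaneously: T_D = 879.7 N, T_E = 8.638 N.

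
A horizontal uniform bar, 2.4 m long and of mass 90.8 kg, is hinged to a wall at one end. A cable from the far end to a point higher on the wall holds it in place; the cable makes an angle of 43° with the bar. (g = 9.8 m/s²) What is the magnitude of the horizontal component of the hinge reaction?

H_x ≈ 477 N

Take torques about the hinge: T sin 43° · 2.4 = 90.8×9.8×1.2 = 1067.8 N·m.
So T = 1067.8 / (0.6820 × 2.4) = 652.38 N.
ΣF_x = 0: H_x = T cos 43° = 477.12 N.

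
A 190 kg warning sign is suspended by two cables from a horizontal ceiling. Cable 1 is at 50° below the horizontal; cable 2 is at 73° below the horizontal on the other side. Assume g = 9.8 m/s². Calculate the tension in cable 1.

Weight W = 190 × 9.8 = 1862 N acts straight down.
Horizontal: T_1 cos 50° = T_2 cos 73°  →  T_2 = 2.199 T_1.
Vertical: T_1 sin 50° + T_2 sin 73° = 1862.
Substituting the horizontal relation into the vertical equation gives 2.869 T_1 = 1862, so T_1 = 649.1 N.

T_1 ≈ 649 N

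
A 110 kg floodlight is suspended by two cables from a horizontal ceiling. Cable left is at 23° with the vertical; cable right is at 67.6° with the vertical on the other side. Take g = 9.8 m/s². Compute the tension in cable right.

T_right ≈ 421 N

Angles from the horizontal: cable left is 90° − 23° = 67°, cable right is 90° − 67.6° = 22.4°.
Weight W = 110 × 9.8 = 1078 N acts straight down.
Horizontal: T_left cos 67° = T_right cos 22.4°  →  T_left = 2.366 T_right.
Vertical: T_left sin 67° + T_right sin 22.4° = 1078.
Substituting the horizontal relation into the vertical equation gives 2.559 T_right = 1078, so T_right = 421.2 N.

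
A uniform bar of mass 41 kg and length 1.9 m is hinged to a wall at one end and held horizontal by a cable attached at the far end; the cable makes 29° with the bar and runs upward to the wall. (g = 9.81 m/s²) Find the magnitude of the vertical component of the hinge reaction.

|H_y| ≈ 201 N

Take torques about the hinge: T sin 29° · 1.9 = 41×9.81×0.95 = 382.1 N·m.
So T = 382.1 / (0.4848 × 1.9) = 414.81 N.
ΣF_y = 0: H_y = (41×9.81) − T sin 29° = 402.21 − 201.11 = 201.11 N.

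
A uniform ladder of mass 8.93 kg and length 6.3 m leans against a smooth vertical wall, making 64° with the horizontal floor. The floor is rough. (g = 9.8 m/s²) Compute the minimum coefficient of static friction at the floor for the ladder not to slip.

ΣF_y = 0: N_floor = 8.93×9.8 = 87.514 N.
Torques about the foot: N_wall · 6.3 sin 64° = 8.93×9.8×3.15 cos 64° → N_wall = 21.342 N.
ΣF_x = 0: f_floor = N_wall = 21.342 N.
μ_min = f_floor / N_floor = 21.342 / 87.514 = 0.2439.

μ_min ≈ 0.244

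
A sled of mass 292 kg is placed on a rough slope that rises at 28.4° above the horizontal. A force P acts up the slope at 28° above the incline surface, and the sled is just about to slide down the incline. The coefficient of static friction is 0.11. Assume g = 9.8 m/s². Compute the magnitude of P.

On the verge of sliding down the incline, friction equals μN and acts up the slope.
Perpendicular: N + P sin 28° = W cos 28.4° = 2517 N.
Along incline: P cos 28° + μN = W sin 28.4° with W sin 28.4° = 1361 N.
Solving the pair for P and N: P = 1304 N, N = 1905 N (and f = μN = 209.5 N).

P ≈ 1300 N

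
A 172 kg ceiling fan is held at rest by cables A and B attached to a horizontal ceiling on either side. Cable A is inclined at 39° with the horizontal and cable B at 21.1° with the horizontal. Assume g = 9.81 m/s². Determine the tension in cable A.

T_A ≈ 1820 N

Weight W = 172 × 9.81 = 1687 N acts straight down.
Horizontal: T_A cos 39° = T_B cos 21.1°  →  T_B = 0.833 T_A.
Vertical: T_A sin 39° + T_B sin 21.1° = 1687.
Substituting the horizontal relation into the vertical equation gives 0.9292 T_A = 1687, so T_A = 1816 N.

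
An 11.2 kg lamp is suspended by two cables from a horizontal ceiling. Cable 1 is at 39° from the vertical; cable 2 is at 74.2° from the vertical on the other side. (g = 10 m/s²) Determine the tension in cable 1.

Angles from the horizontal: cable 1 is 90° − 39° = 51°, cable 2 is 90° − 74.2° = 15.8°.
Weight W = 11.2 × 10 = 112 N acts straight down.
Horizontal: T_1 cos 51° = T_2 cos 15.8°  →  T_2 = 0.654 T_1.
Vertical: T_1 sin 51° + T_2 sin 15.8° = 112.
Substituting the horizontal relation into the vertical equation gives 0.9552 T_1 = 112, so T_1 = 117.2 N.

T_1 ≈ 117 N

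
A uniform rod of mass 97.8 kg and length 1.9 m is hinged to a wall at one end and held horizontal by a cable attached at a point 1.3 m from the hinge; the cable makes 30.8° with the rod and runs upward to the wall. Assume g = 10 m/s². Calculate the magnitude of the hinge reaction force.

Take torques about the hinge: T sin 30.8° · 1.3 = 97.8×10×0.95 = 929.1 N·m.
So T = 929.1 / (0.5120 × 1.3) = 1395.8 N.
ΣF_x = 0: H_x = T cos 30.8° = 1198.9 N.
ΣF_y = 0: H_y = (97.8×10) − T sin 30.8° = 978 − 714.69 = 263.31 N.
|H| = √(H_x² + H_y²) = √((1198.9)² + (263.31)²) = 1227.5 N.

|H| ≈ 1230 N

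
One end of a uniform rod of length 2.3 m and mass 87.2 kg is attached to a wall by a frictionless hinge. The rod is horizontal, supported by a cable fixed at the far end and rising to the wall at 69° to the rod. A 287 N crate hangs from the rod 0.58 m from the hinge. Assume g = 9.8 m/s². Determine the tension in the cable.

Take torques about the hinge: T sin 69° · 2.3 = 87.2×9.8×1.15 + 287×0.58 = 1149.2 N·m.
So T = 1149.2 / (0.9336 × 2.3) = 535.2 N.

T ≈ 535 N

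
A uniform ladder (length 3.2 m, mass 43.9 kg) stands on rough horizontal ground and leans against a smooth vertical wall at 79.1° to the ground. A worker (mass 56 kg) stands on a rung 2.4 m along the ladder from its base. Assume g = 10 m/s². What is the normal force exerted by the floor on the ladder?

N_floor ≈ 999 N

ΣF_y = 0: N_floor = 43.9×10 + 56×10 = 999 N.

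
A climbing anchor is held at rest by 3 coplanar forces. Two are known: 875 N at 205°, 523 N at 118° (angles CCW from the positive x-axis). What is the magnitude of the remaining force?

Sum the known components: ΣF_x = -1039 N, ΣF_y = 91.99 N.
For equilibrium the remaining force must supply (−ΣF_x, −ΣF_y) = (1039, -91.99) N.
Magnitude = √((1039)² + (-91.99)²) = 1043 N; direction = atan2(-91.99, 1039) = 354.9°.

F ≈ 1040 N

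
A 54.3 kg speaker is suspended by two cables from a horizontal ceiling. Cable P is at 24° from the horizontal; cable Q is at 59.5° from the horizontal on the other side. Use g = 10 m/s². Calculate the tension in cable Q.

Weight W = 54.3 × 10 = 543 N acts straight down.
Horizontal: T_P cos 24° = T_Q cos 59.5°  →  T_P = 0.5556 T_Q.
Vertical: T_P sin 24° + T_Q sin 59.5° = 543.
Substituting the horizontal relation into the vertical equation gives 1.088 T_Q = 543, so T_Q = 499.3 N.

T_Q ≈ 499 N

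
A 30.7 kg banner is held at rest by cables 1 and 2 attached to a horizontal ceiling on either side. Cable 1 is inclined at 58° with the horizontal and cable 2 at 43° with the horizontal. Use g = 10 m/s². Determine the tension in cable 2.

T_2 ≈ 166 N

Weight W = 30.7 × 10 = 307 N acts straight down.
Horizontal: T_1 cos 58° = T_2 cos 43°  →  T_1 = 1.38 T_2.
Vertical: T_1 sin 58° + T_2 sin 43° = 307.
Substituting the horizontal relation into the vertical equation gives 1.852 T_2 = 307, so T_2 = 165.7 N.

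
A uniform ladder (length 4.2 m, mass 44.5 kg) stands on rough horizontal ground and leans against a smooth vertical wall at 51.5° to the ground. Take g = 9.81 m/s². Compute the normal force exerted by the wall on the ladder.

N_wall ≈ 174 N

Torques about the foot: N_wall · 4.2 sin 51.5° = 44.5×9.81×2.1 cos 51.5° → N_wall = 173.62 N.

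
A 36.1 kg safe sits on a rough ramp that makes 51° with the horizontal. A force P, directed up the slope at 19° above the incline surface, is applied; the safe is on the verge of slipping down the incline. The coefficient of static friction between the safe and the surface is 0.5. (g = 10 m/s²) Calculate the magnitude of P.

On the verge of sliding down the incline, friction equals μN and acts up the slope.
Perpendicular: N + P sin 19° = W cos 51° = 227.2 N.
Along incline: P cos 19° + μN = W sin 51° with W sin 51° = 280.5 N.
Solving the pair for P and N: P = 213.3 N, N = 157.7 N (and f = μN = 78.87 N).

P ≈ 213 N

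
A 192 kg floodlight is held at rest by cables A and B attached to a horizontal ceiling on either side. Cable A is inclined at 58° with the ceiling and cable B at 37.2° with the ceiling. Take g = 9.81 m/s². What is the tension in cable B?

T_B ≈ 1000 N

Weight W = 192 × 9.81 = 1884 N acts straight down.
Horizontal: T_A cos 58° = T_B cos 37.2°  →  T_A = 1.503 T_B.
Vertical: T_A sin 58° + T_B sin 37.2° = 1884.
Substituting the horizontal relation into the vertical equation gives 1.879 T_B = 1884, so T_B = 1002 N.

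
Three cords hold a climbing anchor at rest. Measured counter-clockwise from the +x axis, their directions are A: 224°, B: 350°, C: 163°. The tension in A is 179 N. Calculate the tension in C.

Resolve: ΣF_x = 179 cos 224° + T_B cos 350° + T_C cos 163° = 0.
        ΣF_y = 179 sin 224° + T_B sin 350° + T_C sin 163° = 0.
The known terms sum to (-128.8, -124.3) N, so 0.9848 T_B − 0.9563 T_C = 128.8 and -0.1736 T_B + 0.2924 T_C = 124.3.
Solving simultaneously: T_B = 1285 N, T_C = 1188 N.

T_C ≈ 1190 N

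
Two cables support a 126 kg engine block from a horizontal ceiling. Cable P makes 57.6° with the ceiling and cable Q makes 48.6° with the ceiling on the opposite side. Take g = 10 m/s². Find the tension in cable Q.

Weight W = 126 × 10 = 1260 N acts straight down.
Horizontal: T_P cos 57.6° = T_Q cos 48.6°  →  T_P = 1.234 T_Q.
Vertical: T_P sin 57.6° + T_Q sin 48.6° = 1260.
Substituting the horizontal relation into the vertical equation gives 1.792 T_Q = 1260, so T_Q = 703.1 N.

T_Q ≈ 703 N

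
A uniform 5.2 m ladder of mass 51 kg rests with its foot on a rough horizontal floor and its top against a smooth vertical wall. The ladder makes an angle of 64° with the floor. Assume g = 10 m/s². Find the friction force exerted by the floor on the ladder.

Torques about the foot: N_wall · 5.2 sin 64° = 51×10×2.6 cos 64° → N_wall = 124.37 N.
ΣF_x = 0: f_floor = N_wall = 124.37 N.

f ≈ 124 N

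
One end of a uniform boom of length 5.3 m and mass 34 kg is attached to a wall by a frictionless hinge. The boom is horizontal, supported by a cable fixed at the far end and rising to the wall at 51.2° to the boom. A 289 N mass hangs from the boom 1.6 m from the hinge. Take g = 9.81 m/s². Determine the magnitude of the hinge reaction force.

|H| ≈ 421 N

Take torques about the hinge: T sin 51.2° · 5.3 = 34×9.81×2.65 + 289×1.6 = 1346.3 N·m.
So T = 1346.3 / (0.7793 × 5.3) = 325.94 N.
ΣF_x = 0: H_x = T cos 51.2° = 204.23 N.
ΣF_y = 0: H_y = (34×9.81 + 289) − T sin 51.2° = 622.54 − 254.02 = 368.52 N.
|H| = √(H_x² + H_y²) = √((204.23)² + (368.52)²) = 421.33 N.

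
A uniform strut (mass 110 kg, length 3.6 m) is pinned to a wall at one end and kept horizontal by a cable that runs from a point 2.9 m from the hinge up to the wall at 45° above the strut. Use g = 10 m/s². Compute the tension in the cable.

Take torques about the hinge: T sin 45° · 2.9 = 110×10×1.8 = 1980 N·m.
So T = 1980 / (0.7071 × 2.9) = 965.57 N.

T ≈ 966 N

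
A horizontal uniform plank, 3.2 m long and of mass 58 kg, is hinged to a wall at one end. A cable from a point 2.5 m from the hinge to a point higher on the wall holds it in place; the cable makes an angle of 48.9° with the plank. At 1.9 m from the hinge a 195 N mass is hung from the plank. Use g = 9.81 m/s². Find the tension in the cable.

Take torques about the hinge: T sin 48.9° · 2.5 = 58×9.81×1.6 + 195×1.9 = 1280.9 N·m.
So T = 1280.9 / (0.7536 × 2.5) = 679.9 N.

T ≈ 680 N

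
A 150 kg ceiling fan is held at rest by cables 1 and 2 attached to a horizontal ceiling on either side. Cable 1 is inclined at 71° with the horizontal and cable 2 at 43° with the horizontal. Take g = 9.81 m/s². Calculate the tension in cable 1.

T_1 ≈ 1180 N

Weight W = 150 × 9.81 = 1472 N acts straight down.
Horizontal: T_1 cos 71° = T_2 cos 43°  →  T_2 = 0.4452 T_1.
Vertical: T_1 sin 71° + T_2 sin 43° = 1472.
Substituting the horizontal relation into the vertical equation gives 1.249 T_1 = 1472, so T_1 = 1178 N.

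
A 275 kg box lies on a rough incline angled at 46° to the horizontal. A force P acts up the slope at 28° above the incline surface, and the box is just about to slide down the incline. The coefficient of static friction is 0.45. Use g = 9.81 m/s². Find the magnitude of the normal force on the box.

N ≈ 1110 N

On the verge of sliding down the incline, friction equals μN and acts up the slope.
Perpendicular: N + P sin 28° = W cos 46° = 1874 N.
Along incline: P cos 28° + μN = W sin 46° with W sin 46° = 1941 N.
Solving the pair for P and N: P = 1634 N, N = 1107 N (and f = μN = 498.2 N).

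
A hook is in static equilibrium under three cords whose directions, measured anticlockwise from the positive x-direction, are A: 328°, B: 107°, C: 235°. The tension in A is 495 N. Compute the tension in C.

T_C ≈ 412 N

Resolve: ΣF_x = 495 cos 328° + T_B cos 107° + T_C cos 235° = 0.
        ΣF_y = 495 sin 328° + T_B sin 107° + T_C sin 235° = 0.
The known terms sum to (419.8, -262.3) N, so -0.2924 T_B − 0.5736 T_C = -419.8 and 0.9563 T_B − 0.8192 T_C = 262.3.
Solving simultaneously: T_B = 627.3 N, T_C = 412.1 N.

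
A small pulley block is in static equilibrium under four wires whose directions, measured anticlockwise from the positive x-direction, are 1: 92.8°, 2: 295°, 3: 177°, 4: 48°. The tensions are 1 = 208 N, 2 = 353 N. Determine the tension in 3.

Resolve: ΣF_x = 208 cos 92.8° + 353 cos 295° + T_3 cos 177° + T_4 cos 48° = 0.
        ΣF_y = 208 sin 92.8° + 353 sin 295° + T_3 sin 177° + T_4 sin 48° = 0.
The known terms sum to (139, -112.2) N, so -0.9986 T_3 + 0.6691 T_4 = -139 and 0.0523 T_3 + 0.7431 T_4 = 112.2.
Solving simultaneously: T_3 = 229.5 N, T_4 = 134.8 N.

T_3 ≈ 230 N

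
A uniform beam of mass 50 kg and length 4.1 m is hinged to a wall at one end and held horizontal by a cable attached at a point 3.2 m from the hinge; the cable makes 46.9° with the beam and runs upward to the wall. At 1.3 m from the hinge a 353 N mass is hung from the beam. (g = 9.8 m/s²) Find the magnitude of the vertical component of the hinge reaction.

Take torques about the hinge: T sin 46.9° · 3.2 = 50×9.8×2.05 + 353×1.3 = 1463.4 N·m.
So T = 1463.4 / (0.7302 × 3.2) = 626.32 N.
ΣF_y = 0: H_y = (50×9.8 + 353) − T sin 46.9° = 843 − 457.31 = 385.69 N.

|H_y| ≈ 386 N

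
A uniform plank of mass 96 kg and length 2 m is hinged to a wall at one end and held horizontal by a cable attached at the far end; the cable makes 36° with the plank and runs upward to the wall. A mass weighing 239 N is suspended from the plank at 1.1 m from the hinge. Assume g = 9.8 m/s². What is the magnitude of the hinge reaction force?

Take torques about the hinge: T sin 36° · 2 = 96×9.8×1 + 239×1.1 = 1203.7 N·m.
So T = 1203.7 / (0.5878 × 2) = 1023.9 N.
ΣF_x = 0: H_x = T cos 36° = 828.38 N.
ΣF_y = 0: H_y = (96×9.8 + 239) − T sin 36° = 1179.8 − 601.85 = 577.95 N.
|H| = √(H_x² + H_y²) = √((828.38)² + (577.95)²) = 1010.1 N.

|H| ≈ 1010 N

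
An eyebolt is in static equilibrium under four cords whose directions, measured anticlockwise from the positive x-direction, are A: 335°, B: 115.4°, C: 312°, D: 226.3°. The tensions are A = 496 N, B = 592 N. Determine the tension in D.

Resolve: ΣF_x = 496 cos 335° + 592 cos 115.4° + T_C cos 312° + T_D cos 226.3° = 0.
        ΣF_y = 496 sin 335° + 592 sin 115.4° + T_C sin 312° + T_D sin 226.3° = 0.
The known terms sum to (195.6, 325.2) N, so 0.6691 T_C − 0.6909 T_D = -195.6 and -0.7431 T_C − 0.7230 T_D = -325.2.
Solving simultaneously: T_C = 83.47 N, T_D = 364 N.

T_D ≈ 364 N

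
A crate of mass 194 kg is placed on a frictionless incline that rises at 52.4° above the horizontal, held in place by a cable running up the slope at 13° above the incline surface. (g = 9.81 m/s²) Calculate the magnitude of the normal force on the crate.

Take axes along and perpendicular to the incline. Weight components: W sin 52.4° = 1508 N down-slope, W cos 52.4° = 1161 N into the surface.
Along incline: T cos 13° = W sin 52.4° → T = 1548 N.
Perpendicular: N = W cos 52.4° − T sin 13° = 813.1 N.

N ≈ 813 N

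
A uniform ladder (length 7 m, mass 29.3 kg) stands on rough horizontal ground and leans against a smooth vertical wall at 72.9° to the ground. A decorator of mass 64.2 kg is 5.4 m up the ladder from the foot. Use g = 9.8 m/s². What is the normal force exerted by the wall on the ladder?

Torques about the foot: N_wall · 7 sin 72.9° = 29.3×9.8×3.5 cos 72.9° + 64.2×9.8×5.4 cos 72.9° → N_wall = 193.48 N.

N_wall ≈ 193 N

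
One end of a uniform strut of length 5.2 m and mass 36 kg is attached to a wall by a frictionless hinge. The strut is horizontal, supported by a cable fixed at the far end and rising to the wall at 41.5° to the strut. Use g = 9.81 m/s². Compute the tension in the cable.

T ≈ 266 N

Take torques about the hinge: T sin 41.5° · 5.2 = 36×9.81×2.6 = 918.22 N·m.
So T = 918.22 / (0.6626 × 5.2) = 266.49 N.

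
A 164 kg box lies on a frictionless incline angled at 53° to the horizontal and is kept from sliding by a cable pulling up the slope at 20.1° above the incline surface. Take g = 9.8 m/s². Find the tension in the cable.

Take axes along and perpendicular to the incline. Weight components: W sin 53° = 1284 N down-slope, W cos 53° = 967.2 N into the surface.
Along incline: T cos 20.1° = W sin 53° → T = 1367 N.
Perpendicular: N = W cos 53° − T sin 20.1° = 497.5 N.

T ≈ 1370 N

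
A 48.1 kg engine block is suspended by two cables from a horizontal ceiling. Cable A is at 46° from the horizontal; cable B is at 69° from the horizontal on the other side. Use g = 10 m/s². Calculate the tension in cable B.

Weight W = 48.1 × 10 = 481 N acts straight down.
Horizontal: T_A cos 46° = T_B cos 69°  →  T_A = 0.5159 T_B.
Vertical: T_A sin 46° + T_B sin 69° = 481.
Substituting the horizontal relation into the vertical equation gives 1.305 T_B = 481, so T_B = 368.7 N.

T_B ≈ 369 N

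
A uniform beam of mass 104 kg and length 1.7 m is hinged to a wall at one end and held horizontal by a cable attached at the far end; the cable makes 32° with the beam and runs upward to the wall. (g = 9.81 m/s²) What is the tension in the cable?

Take torques about the hinge: T sin 32° · 1.7 = 104×9.81×0.85 = 867.2 N·m.
So T = 867.2 / (0.5299 × 1.7) = 962.64 N.

T ≈ 963 N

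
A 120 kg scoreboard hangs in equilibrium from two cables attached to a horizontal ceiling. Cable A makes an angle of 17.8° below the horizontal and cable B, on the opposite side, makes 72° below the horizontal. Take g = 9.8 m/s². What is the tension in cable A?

Weight W = 120 × 9.8 = 1176 N acts straight down.
Horizontal: T_A cos 17.8° = T_B cos 72°  →  T_B = 3.081 T_A.
Vertical: T_A sin 17.8° + T_B sin 72° = 1176.
Substituting the horizontal relation into the vertical equation gives 3.236 T_A = 1176, so T_A = 363.4 N.

T_A ≈ 363 N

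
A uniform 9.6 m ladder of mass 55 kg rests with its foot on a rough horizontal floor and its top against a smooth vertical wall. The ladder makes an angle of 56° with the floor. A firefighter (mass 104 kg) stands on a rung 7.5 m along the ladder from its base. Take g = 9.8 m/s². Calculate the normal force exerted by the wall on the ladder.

N_wall ≈ 719 N

Torques about the foot: N_wall · 9.6 sin 56° = 55×9.8×4.8 cos 56° + 104×9.8×7.5 cos 56° → N_wall = 718.86 N.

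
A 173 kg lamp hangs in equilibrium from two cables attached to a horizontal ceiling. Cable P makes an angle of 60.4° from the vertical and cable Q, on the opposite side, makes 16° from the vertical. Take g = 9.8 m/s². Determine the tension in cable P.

T_P ≈ 481 N

Angles from the horizontal: cable P is 90° − 60.4° = 29.6°, cable Q is 90° − 16° = 74°.
Weight W = 173 × 9.8 = 1695 N acts straight down.
Horizontal: T_P cos 29.6° = T_Q cos 74°  →  T_Q = 3.154 T_P.
Vertical: T_P sin 29.6° + T_Q sin 74° = 1695.
Substituting the horizontal relation into the vertical equation gives 3.526 T_P = 1695, so T_P = 480.8 N.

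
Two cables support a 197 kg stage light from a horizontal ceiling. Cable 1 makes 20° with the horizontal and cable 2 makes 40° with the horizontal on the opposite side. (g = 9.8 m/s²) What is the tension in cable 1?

T_1 ≈ 1710 N

Weight W = 197 × 9.8 = 1931 N acts straight down.
Horizontal: T_1 cos 20° = T_2 cos 40°  →  T_2 = 1.227 T_1.
Vertical: T_1 sin 20° + T_2 sin 40° = 1931.
Substituting the horizontal relation into the vertical equation gives 1.131 T_1 = 1931, so T_1 = 1708 N.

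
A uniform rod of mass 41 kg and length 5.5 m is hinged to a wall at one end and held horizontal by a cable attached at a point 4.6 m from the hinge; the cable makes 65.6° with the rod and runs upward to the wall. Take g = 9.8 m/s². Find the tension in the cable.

Take torques about the hinge: T sin 65.6° · 4.6 = 41×9.8×2.75 = 1105 N·m.
So T = 1105 / (0.9107 × 4.6) = 263.77 N.

T ≈ 264 N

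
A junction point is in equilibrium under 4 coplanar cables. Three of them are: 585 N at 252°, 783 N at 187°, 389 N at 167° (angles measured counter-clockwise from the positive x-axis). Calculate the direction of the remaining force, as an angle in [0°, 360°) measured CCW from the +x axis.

Sum the known components: ΣF_x = -1337 N, ΣF_y = -564.3 N.
For equilibrium the remaining force must supply (−ΣF_x, −ΣF_y) = (1337, 564.3) N.
Magnitude = √((1337)² + (564.3)²) = 1451 N; direction = atan2(564.3, 1337) = 22.9°.

θ ≈ 22.9°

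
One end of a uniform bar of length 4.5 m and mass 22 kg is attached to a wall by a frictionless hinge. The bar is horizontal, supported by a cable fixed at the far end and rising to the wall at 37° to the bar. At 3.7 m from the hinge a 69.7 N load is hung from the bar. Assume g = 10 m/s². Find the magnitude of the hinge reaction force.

|H| ≈ 254 N

Take torques about the hinge: T sin 37° · 4.5 = 22×10×2.25 + 69.7×3.7 = 752.89 N·m.
So T = 752.89 / (0.6018 × 4.5) = 278.01 N.
ΣF_x = 0: H_x = T cos 37° = 222.03 N.
ΣF_y = 0: H_y = (22×10 + 69.7) − T sin 37° = 289.7 − 167.31 = 122.39 N.
|H| = √(H_x² + H_y²) = √((222.03)² + (122.39)²) = 253.53 N.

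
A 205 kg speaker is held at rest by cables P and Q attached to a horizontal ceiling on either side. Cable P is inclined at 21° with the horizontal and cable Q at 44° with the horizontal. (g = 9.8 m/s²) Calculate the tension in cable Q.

Weight W = 205 × 9.8 = 2009 N acts straight down.
Horizontal: T_P cos 21° = T_Q cos 44°  →  T_P = 0.7705 T_Q.
Vertical: T_P sin 21° + T_Q sin 44° = 2009.
Substituting the horizontal relation into the vertical equation gives 0.9708 T_Q = 2009, so T_Q = 2069 N.

T_Q ≈ 2070 N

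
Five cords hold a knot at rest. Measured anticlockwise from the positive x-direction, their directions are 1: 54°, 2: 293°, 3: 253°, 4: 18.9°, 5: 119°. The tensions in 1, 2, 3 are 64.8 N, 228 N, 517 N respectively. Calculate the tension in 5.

Resolve: ΣF_x = 64.8 cos 54° + 228 cos 293° + 517 cos 253° + T_4 cos 18.9° + T_5 cos 119° = 0.
        ΣF_y = 64.8 sin 54° + 228 sin 293° + 517 sin 253° + T_4 sin 18.9° + T_5 sin 119° = 0.
The known terms sum to (-23.98, -651.9) N, so 0.9461 T_4 − 0.4848 T_5 = 23.98 and 0.3239 T_4 + 0.8746 T_5 = 651.9.
Solving simultaneously: T_4 = 342.3 N, T_5 = 618.5 N.

T_5 ≈ 619 N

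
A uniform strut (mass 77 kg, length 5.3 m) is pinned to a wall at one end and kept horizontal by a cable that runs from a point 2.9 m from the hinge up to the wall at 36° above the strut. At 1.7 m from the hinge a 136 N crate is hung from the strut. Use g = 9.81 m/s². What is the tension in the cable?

T ≈ 1310 N

Take torques about the hinge: T sin 36° · 2.9 = 77×9.81×2.65 + 136×1.7 = 2232.9 N·m.
So T = 2232.9 / (0.5878 × 2.9) = 1310 N.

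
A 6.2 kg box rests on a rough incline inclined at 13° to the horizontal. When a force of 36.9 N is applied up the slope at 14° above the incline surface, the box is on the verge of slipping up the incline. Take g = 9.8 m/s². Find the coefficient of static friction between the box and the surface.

On the verge of sliding up the incline, friction is at its maximum μN and acts down the slope.
Perpendicular to incline: N = W cos 13° − P sin 14° = 59.2 − 8.927 = 50.28 N.
Along incline: P cos 14° − μN = W sin 13° → μ = −(W sin 13° − P cos 14°) / N = 0.4403.

μ ≈ 0.440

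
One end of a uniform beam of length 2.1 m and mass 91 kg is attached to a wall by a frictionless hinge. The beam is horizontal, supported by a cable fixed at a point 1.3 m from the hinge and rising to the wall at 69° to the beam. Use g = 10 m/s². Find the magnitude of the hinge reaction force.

Take torques about the hinge: T sin 69° · 1.3 = 91×10×1.05 = 955.5 N·m.
So T = 955.5 / (0.9336 × 1.3) = 787.29 N.
ΣF_x = 0: H_x = T cos 69° = 282.14 N.
ΣF_y = 0: H_y = (91×10) − T sin 69° = 910 − 735 = 175 N.
|H| = √(H_x² + H_y²) = √((282.14)² + (175)²) = 332.01 N.

|H| ≈ 332 N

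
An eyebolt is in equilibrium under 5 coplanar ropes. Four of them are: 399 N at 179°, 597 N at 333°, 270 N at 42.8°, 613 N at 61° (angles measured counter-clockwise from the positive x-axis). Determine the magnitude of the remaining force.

Sum the known components: ΣF_x = 628.3 N, ΣF_y = 455.5 N.
For equilibrium the remaining force must supply (−ΣF_x, −ΣF_y) = (-628.3, -455.5) N.
Magnitude = √((-628.3)² + (-455.5)²) = 776 N; direction = atan2(-455.5, -628.3) = 215.9°.

F ≈ 776 N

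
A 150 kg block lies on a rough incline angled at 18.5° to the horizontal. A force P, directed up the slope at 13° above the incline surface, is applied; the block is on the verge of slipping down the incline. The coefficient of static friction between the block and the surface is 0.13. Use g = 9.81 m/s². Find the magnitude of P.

P ≈ 302 N

On the verge of sliding down the incline, friction equals μN and acts up the slope.
Perpendicular: N + P sin 13° = W cos 18.5° = 1395 N.
Along incline: P cos 13° + μN = W sin 18.5° with W sin 18.5° = 466.9 N.
Solving the pair for P and N: P = 302.1 N, N = 1328 N (and f = μN = 172.6 N).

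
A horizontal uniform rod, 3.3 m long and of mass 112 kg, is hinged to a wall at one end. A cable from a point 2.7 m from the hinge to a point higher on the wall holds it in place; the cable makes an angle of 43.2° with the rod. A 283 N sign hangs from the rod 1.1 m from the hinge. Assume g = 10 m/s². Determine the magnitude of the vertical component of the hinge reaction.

Take torques about the hinge: T sin 43.2° · 2.7 = 112×10×1.65 + 283×1.1 = 2159.3 N·m.
So T = 2159.3 / (0.6845 × 2.7) = 1168.3 N.
ΣF_y = 0: H_y = (112×10 + 283) − T sin 43.2° = 1403 − 799.74 = 603.26 N.

|H_y| ≈ 603 N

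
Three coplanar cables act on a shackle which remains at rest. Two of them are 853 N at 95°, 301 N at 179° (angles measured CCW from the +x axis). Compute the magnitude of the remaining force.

Sum the known components: ΣF_x = -375.3 N, ΣF_y = 855 N.
For equilibrium the remaining force must supply (−ΣF_x, −ΣF_y) = (375.3, -855) N.
Magnitude = √((375.3)² + (-855)²) = 933.7 N; direction = atan2(-855, 375.3) = 293.7°.

F ≈ 934 N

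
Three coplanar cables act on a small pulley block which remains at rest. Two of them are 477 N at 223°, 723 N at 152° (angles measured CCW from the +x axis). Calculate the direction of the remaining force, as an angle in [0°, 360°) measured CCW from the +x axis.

Sum the known components: ΣF_x = -987.2 N, ΣF_y = 14.11 N.
For equilibrium the remaining force must supply (−ΣF_x, −ΣF_y) = (987.2, -14.11) N.
Magnitude = √((987.2)² + (-14.11)²) = 987.3 N; direction = atan2(-14.11, 987.2) = 359.2°.

θ ≈ 359°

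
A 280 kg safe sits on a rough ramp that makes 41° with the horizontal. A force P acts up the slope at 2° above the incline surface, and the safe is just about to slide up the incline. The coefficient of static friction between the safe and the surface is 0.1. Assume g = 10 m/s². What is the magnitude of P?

P ≈ 2040 N

On the verge of sliding up the incline, friction equals μN and acts down the slope.
Perpendicular: N + P sin 2° = W cos 41° = 2113 N.
Along incline: P cos 2° = W sin 41° + μN  with W sin 41° = 1837 N.
Solving the pair for P and N: P = 2042 N, N = 2042 N (and f = μN = 204.2 N).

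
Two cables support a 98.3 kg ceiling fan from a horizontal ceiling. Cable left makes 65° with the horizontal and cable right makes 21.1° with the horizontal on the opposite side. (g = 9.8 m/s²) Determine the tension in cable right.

Weight W = 98.3 × 9.8 = 963.3 N acts straight down.
Horizontal: T_left cos 65° = T_right cos 21.1°  →  T_left = 2.208 T_right.
Vertical: T_left sin 65° + T_right sin 21.1° = 963.3.
Substituting the horizontal relation into the vertical equation gives 2.361 T_right = 963.3, so T_right = 408.1 N.

T_right ≈ 408 N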